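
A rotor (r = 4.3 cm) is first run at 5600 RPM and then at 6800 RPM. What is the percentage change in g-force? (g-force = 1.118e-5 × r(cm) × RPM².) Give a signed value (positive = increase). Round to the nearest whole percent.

RCF ∝ N², so the ratio is (6800/5600)² = (1.214286)² = 1.4745.
Change = 1.4745 − 1 = +0.4745 → +47.4%.

+47%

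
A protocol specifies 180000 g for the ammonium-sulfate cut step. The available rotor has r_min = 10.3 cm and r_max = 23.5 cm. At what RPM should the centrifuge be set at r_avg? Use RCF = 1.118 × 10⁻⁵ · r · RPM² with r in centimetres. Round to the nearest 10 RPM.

≈ 30870 RPM

r_avg = (10.3 + 23.5) / 2 = 16.9 cm
180,000 = 1.118 × 10⁻⁵ × 16.9 × N²
N² = 180,000 / (18.8942 × 10⁻⁵) = 952,673,307
N ≈ √952,673,307 ≈ 30,865.4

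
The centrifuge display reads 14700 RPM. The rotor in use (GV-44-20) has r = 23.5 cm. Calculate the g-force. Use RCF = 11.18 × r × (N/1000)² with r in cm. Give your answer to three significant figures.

RCF ≈ 56800 × g

RCF = 11.18 × 23.5 × (14.7)² = 11.18 × 23.5 × 216.09 ≈ 56,773.3 × g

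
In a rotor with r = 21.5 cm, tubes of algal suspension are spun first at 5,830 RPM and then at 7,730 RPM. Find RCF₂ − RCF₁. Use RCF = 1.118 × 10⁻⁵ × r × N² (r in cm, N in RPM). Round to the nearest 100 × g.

6200 g

RCF₁ = 1.118 × 10⁻⁵ × 21.5 × (5830)² = 1.118 × 10⁻⁵ × 21.5 × 33,988,900 ≈ 8,169.9 × g
RCF₂ = 1.118 × 10⁻⁵ × 21.5 × (7730)² = 1.118 × 10⁻⁵ × 21.5 × 59,752,900 ≈ 14,362.8 × g
Increase = 14,362.8 − 8,169.9 = 6,192.9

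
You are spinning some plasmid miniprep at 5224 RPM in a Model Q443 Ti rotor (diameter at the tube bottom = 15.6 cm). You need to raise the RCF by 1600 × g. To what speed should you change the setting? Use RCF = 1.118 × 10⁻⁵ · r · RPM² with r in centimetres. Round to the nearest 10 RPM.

6760 RPM

r = 15.6 / 2 = 7.8 cm
Current RCF = 1.118 × 10⁻⁵ × 7.8 × (5224)² = 1.118 × 10⁻⁵ × 7.8 × 27,290,176 ≈ 2,379.8 × g
Target RCF = 2,379.8 + 1,600 = 3,979.8 × g
N² = 3,979.8 / (8.7204 × 10⁻⁵) = 45,637,815
N ≈ √45,637,815 ≈ 6,755.6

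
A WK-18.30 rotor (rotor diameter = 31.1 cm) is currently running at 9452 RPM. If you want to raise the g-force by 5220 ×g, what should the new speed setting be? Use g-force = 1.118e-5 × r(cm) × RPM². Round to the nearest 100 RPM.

r = 31.1 / 2 = 15.55 cm
Current RCF = 1.118 × 10⁻⁵ × 15.55 × (9452)² = 1.118 × 10⁻⁵ × 15.55 × 89,340,304 ≈ 15,531.7 × g
Target RCF = 15,531.7 + 5,220 = 20,751.7 × g
N² = 20,751.7 / (17.3849 × 10⁻⁵) = 119,366,232
N ≈ √119,366,232 ≈ 10,925.5

10900 RPM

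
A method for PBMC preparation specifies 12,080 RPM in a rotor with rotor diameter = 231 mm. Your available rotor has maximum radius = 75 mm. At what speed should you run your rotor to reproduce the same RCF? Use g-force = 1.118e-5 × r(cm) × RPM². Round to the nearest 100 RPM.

≈ 15000 RPM

Original rotor: r = 231 mm / 2 = 115.5 mm = 11.55 cm
RCF_original = 1.118 × 10⁻⁵ × 11.55 × (12080)² = 1.118 × 10⁻⁵ × 11.55 × 145,926,400 ≈ 18,843.3 × g
Your rotor: r = 75 mm = 7.5 cm
18,843.3 = 1.118 × 10⁻⁵ × 7.5 × N²
N² = 18,843.3 / (8.385 × 10⁻⁵) = 224,726,297
N ≈ √224,726,297 ≈ 14,990.9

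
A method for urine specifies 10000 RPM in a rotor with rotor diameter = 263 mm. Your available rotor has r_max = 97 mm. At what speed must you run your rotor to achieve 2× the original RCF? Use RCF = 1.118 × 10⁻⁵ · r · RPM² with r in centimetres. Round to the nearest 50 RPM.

≈ 16450 RPM

Original rotor: r = 263 mm / 2 = 131.5 mm = 13.15 cm
RCF_original = 1.118 × 10⁻⁵ × 13.15 × (10000)² = 1.118 × 10⁻⁵ × 13.15 × 100,000,000 ≈ 14,701.7 × g
Target RCF = 2 × 14,701.7 ≈ 29,403.4 × g
Your rotor: r = 97 mm = 9.7 cm
29,403.4 = 1.118 × 10⁻⁵ × 9.7 × N²
N² = 29,403.4 / (10.8446 × 10⁻⁵) = 271,134,021
N ≈ √271,134,021 ≈ 16,466.1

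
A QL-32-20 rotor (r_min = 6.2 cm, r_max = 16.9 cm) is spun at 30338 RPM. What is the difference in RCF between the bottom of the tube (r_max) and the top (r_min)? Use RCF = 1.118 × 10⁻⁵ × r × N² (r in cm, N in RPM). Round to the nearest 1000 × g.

ΔRCF = 1.118 × 10⁻⁵ × (r_max − r_min) × N² = 1.118 × 10⁻⁵ × 10.7 × 920,394,244 ≈ 110,103.1

ΔRCF ≈ 110000 ×g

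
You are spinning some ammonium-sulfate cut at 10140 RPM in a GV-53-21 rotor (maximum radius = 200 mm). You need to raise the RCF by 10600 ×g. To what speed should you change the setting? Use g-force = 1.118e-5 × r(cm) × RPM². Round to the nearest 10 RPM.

r = 200 mm = 20.0 cm
Current RCF = 1.118 × 10⁻⁵ × 20 × (10140)² = 1.118 × 10⁻⁵ × 20 × 102,819,600 ≈ 22,990.5 × g
Target RCF = 22,990.5 + 10,600 = 33,590.5 × g
N² = 33,590.5 / (22.36 × 10⁻⁵) = 150,225,850
N ≈ √150,225,850 ≈ 12,256.7

≈ 12260 RPM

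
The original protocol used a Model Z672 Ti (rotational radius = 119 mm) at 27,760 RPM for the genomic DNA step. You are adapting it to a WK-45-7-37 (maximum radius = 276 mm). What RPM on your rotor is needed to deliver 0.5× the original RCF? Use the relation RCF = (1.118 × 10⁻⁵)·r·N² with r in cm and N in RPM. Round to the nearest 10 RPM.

Original rotor: r = 119 mm = 11.9 cm
RCF_original = 1.118 × 10⁻⁵ × 11.9 × (27760)² = 1.118 × 10⁻⁵ × 11.9 × 770,617,600 ≈ 102,524.5 × g
Target RCF = 0.5 × 102,524.5 ≈ 51,262.2 × g
Your rotor: r = 276 mm = 27.6 cm
51,262.2 = 1.118 × 10⁻⁵ × 27.6 × N²
N² = 51,262.2 / (30.8568 × 10⁻⁵) = 166,129,346
N ≈ √166,129,346 ≈ 12,889.1

12890 RPM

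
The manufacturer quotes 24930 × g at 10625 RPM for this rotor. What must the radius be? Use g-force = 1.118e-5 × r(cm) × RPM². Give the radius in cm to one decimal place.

RCF = 1.118 × 10⁻⁵ × r × N²
24930 = 1.118 × 10⁻⁵ × r × (10625)²
r = 24930 / (1.118 × 10⁻⁵ × 112,890,625) = 24930 / 1262.117 ≈ 19.753 cm

19.8 cm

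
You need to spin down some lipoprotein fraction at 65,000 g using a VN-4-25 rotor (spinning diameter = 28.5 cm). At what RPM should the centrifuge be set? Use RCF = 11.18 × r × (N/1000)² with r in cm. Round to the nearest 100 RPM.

N ≈ 20200 RPM

r = 28.5 / 2 = 14.25 cm
RCF = 11.18 × r × (N/1000)²
65,000 = 11.18 × 14.25 × (N/1000)²
(N/1000)² = 65,000 / 159.315 = 407.9967
N = 1000 × √407.9967 ≈ 20,198.9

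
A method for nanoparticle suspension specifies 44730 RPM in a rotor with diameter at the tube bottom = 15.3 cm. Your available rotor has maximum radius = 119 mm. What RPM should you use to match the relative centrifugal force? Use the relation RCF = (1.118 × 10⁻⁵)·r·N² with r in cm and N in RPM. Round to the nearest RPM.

Original rotor: r = 15.3 / 2 = 7.65 cm
RCF = 1.118 × 10⁻⁵ × r × N²
RCF_original = 1.118 × 10⁻⁵ × 7.65 × (44730)² = 1.118 × 10⁻⁵ × 7.65 × 2,000,772,900 ≈ 171,120.1 × g
Your rotor: r = 119 mm = 11.9 cm
171,120.1 = 1.118 × 10⁻⁵ × 11.9 × N²
N² = 171,120.1 / (13.3042 × 10⁻⁵) = 1,286,211,121
N ≈ √1,286,211,121 ≈ 35,863.8

35864 RPM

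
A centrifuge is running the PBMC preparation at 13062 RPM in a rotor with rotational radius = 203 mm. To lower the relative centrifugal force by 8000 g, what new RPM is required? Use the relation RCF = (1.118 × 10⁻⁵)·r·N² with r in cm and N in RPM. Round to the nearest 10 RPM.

11630 RPM

r = 203 mm = 20.3 cm
Current RCF = 1.118 × 10⁻⁵ × 20.3 × (13062)² = 1.118 × 10⁻⁵ × 20.3 × 170,615,844 ≈ 38,721.9 × g
Target RCF = 38,721.9 − 8,000 = 30,721.9 × g
N² = 30,721.9 / (22.6954 × 10⁻⁵) = 135,366,198
N ≈ √135,366,198 ≈ 11,634.7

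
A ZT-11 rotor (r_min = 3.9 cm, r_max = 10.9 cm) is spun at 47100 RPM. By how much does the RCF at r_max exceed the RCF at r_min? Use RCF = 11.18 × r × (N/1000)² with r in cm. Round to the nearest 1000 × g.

RCF_max = 11.18 × 10.9 × (47.1)² = 11.18 × 10.9 × 2,218.41 ≈ 270,339.9 × g
RCF_min = 11.18 × 3.9 × (47.1)² = 11.18 × 3.9 × 2,218.41 ≈ 96,727.1 × g
ΔRCF = 270,339.9 − 96,727.1 = 173,612.8

≈ 174000 g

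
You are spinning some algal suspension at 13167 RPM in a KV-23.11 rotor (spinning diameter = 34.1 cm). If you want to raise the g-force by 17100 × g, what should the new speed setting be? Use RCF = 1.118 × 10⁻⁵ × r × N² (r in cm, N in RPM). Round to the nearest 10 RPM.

≈ 16220 RPM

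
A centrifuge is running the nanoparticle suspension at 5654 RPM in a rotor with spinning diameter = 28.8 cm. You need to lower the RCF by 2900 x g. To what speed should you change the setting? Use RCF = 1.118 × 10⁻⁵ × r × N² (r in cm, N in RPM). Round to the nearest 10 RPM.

N₂ ≈ 3740 RPM

r = 28.8 / 2 = 14.4 cm
Current RCF = 1.118 × 10⁻⁵ × 14.4 × (5654)² = 1.118 × 10⁻⁵ × 14.4 × 31,967,716 ≈ 5,146.5 × g
Target RCF = 5,146.5 − 2,900 = 2,246.5 × g
N² = 2,246.5 / (16.0992 × 10⁻⁵) = 13,954,110
N ≈ √13,954,110 ≈ 3,735.5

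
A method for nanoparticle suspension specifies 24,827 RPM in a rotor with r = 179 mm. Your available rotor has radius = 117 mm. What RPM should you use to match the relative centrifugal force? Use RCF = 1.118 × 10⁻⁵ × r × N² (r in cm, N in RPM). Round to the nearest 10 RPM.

≈ 30710 RPM

Original rotor: r = 179 mm = 17.9 cm
RCF_original = 1.118 × 10⁻⁵ × 17.9 × (24827)² = 1.118 × 10⁻⁵ × 17.9 × 616,379,929 ≈ 123,351.2 × g
Your rotor: r = 117 mm = 11.7 cm
123,351.2 = 1.118 × 10⁻⁵ × 11.7 × N²
N² = 123,351.2 / (13.0806 × 10⁻⁵) = 943,008,730
N ≈ √943,008,730 ≈ 30,708.4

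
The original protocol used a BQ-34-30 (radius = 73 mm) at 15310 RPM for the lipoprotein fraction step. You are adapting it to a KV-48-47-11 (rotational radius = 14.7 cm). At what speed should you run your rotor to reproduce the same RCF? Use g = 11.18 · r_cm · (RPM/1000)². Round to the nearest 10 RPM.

Original rotor: r = 73 mm = 7.3 cm
RCF_original = 11.18 × 7.3 × (15.31)² = 11.18 × 7.3 × 234.3961 ≈ 19,130 × g
19,130 = 11.18 × 14.7 × (N/1000)²
(N/1000)² = 19,130 / 164.346 = 116.4008
N = 1000 × √116.4008 ≈ 10,788.9

≈ 10790 RPM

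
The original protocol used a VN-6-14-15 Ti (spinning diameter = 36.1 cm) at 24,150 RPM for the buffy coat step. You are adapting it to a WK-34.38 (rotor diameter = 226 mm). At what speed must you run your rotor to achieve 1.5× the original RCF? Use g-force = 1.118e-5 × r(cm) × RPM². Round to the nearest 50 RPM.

Original rotor: r = 36.1 / 2 = 18.05 cm
RCF_original = 1.118 × 10⁻⁵ × 18.05 × (24150)² = 1.118 × 10⁻⁵ × 18.05 × 583,222,500 ≈ 117,693.7 × g
Target RCF = 1.5 × 117,693.7 ≈ 176,540.5 × g
Your rotor: r = 226 mm / 2 = 113 mm = 11.3 cm
176,540.5 = 1.118 × 10⁻⁵ × 11.3 × N²
N² = 176,540.5 / (12.6334 × 10⁻⁵) = 1,397,410,832
N ≈ √1,397,410,832 ≈ 37,382.0

37400 RPM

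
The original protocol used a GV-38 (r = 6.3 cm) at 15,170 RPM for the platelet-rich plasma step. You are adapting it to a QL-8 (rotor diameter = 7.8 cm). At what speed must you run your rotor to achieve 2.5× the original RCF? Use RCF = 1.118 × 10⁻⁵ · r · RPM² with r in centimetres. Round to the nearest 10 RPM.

RCF_original = 1.118 × 10⁻⁵ × 6.3 × (15170)² = 1.118 × 10⁻⁵ × 6.3 × 230,128,900 ≈ 16,208.9 × g
Target RCF = 2.5 × 16,208.9 ≈ 40,522.2 × g
Your rotor: r = 7.8 / 2 = 3.9 cm
40,522.2 = 1.118 × 10⁻⁵ × 3.9 × N²
N² = 40,522.2 / (4.3602 × 10⁻⁵) = 929,365,625
N ≈ √929,365,625 ≈ 30,485.5

≈ 30490 RPM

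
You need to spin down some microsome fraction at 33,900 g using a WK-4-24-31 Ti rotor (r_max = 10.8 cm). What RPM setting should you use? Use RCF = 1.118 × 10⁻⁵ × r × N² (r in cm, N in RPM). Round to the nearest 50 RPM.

33,900 = 1.118 × 10⁻⁵ × 10.8 × N²
N² = 33,900 / (12.0744 × 10⁻⁵) = 280,759,292
N ≈ √280,759,292 ≈ 16,755.9

16750 RPM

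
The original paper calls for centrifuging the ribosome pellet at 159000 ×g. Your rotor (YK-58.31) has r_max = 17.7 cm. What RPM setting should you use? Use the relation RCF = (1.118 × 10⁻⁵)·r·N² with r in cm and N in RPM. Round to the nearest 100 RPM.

159,000 = 1.118 × 10⁻⁵ × 17.7 × N²
N² = 159,000 / (19.7886 × 10⁻⁵) = 803,492,920
N ≈ √803,492,920 ≈ 28,346.0

≈ 28300 RPM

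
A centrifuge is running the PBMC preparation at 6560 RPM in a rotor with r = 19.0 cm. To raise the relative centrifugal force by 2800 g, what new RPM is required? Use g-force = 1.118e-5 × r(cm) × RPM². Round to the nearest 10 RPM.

N₂ ≈ 7500 RPM

Current RCF = 1.118 × 10⁻⁵ × 19 × (6560)² = 1.118 × 10⁻⁵ × 19 × 43,033,600 ≈ 9,141.2 × g
Target RCF = 9,141.2 + 2,800 = 11,941.2 × g
N² = 11,941.2 / (21.242 × 10⁻⁵) = 56,215,046
N ≈ √56,215,046 ≈ 7,497.7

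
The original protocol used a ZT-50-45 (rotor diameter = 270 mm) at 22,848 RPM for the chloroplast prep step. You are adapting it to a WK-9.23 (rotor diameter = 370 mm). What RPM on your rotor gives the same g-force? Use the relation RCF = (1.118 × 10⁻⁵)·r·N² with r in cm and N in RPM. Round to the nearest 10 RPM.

Original rotor: r = 270 mm / 2 = 135 mm = 13.5 cm
RCF_original = 1.118 × 10⁻⁵ × 13.5 × (22848)² = 1.118 × 10⁻⁵ × 13.5 × 522,031,104 ≈ 78,790.2 × g
Your rotor: r = 370 mm / 2 = 185 mm = 18.5 cm
78,790.2 = 1.118 × 10⁻⁵ × 18.5 × N²
N² = 78,790.2 / (20.683 × 10⁻⁵) = 380,941,836
N ≈ √380,941,836 ≈ 19,517.7

≈ 19520 RPM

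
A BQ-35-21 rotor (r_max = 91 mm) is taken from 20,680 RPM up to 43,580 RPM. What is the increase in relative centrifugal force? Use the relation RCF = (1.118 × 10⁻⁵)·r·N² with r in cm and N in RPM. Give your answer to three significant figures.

r = 91 mm = 9.1 cm
RCF₁ = 1.118 × 10⁻⁵ × 9.1 × (20680)² = 1.118 × 10⁻⁵ × 9.1 × 427,662,400 ≈ 43,509.5 × g
RCF₂ = 1.118 × 10⁻⁵ × 9.1 × (43580)² = 1.118 × 10⁻⁵ × 9.1 × 1,899,216,400 ≈ 193,222.5 × g
Increase = 193,222.5 − 43,509.5 = 149,713

150000 × g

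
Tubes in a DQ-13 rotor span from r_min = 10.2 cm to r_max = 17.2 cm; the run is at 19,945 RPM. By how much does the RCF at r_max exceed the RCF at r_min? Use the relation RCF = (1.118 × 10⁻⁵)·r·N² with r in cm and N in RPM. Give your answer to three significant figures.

31100 g

ΔRCF = 1.118 × 10⁻⁵ × (r_max − r_min) × N² = 1.118 × 10⁻⁵ × 7.0 × 397,803,025 ≈ 31,132.1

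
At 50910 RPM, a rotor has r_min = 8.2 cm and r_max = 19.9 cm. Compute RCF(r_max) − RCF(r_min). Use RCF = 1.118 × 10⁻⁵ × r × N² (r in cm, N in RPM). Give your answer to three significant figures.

RCF_max = 1.118 × 10⁻⁵ × 19.9 × (50910)² = 1.118 × 10⁻⁵ × 19.9 × 2,591,828,100 ≈ 576,635.1 × g
RCF_min = 1.118 × 10⁻⁵ × 8.2 × (50910)² = 1.118 × 10⁻⁵ × 8.2 × 2,591,828,100 ≈ 237,608.4 × g
ΔRCF = 576,635.1 − 237,608.4 = 339,026.7

ΔRCF ≈ 339000 g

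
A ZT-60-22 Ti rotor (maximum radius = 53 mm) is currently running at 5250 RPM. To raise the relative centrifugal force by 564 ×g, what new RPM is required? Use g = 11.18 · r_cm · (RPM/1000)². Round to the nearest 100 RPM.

6100 RPM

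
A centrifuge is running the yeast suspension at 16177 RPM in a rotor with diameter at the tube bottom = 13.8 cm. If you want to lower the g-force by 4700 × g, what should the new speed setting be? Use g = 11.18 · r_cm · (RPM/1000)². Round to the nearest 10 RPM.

r = 13.8 / 2 = 6.9 cm
Current RCF = 11.18 × 6.9 × (16.177)² = 11.18 × 6.9 × 261.695329 ≈ 20,187.7 × g
Target RCF = 20,187.7 − 4,700 = 15,487.7 × g
(N/1000)² = 15,487.7 / 77.142 = 200.7687
N = 1000 × √200.7687 ≈ 14,169.3

≈ 14170 RPM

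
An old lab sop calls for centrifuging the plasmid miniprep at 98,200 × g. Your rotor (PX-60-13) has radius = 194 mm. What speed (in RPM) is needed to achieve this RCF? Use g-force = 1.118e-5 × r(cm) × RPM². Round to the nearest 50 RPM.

r = 194 mm = 19.4 cm
98,200 = 1.118 × 10⁻⁵ × 19.4 × N²
N² = 98,200 / (21.6892 × 10⁻⁵) = 452,759,899
N ≈ √452,759,899 ≈ 21,278.2

N ≈ 21300 RPM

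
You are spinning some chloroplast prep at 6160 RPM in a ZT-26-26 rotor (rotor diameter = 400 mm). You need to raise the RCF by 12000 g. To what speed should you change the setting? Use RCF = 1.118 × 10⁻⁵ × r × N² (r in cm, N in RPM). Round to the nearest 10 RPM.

N₂ ≈ 9570 RPM

r = 400 mm / 2 = 200 mm = 20 cm
Current RCF = 1.118 × 10⁻⁵ × 20 × (6160)² = 1.118 × 10⁻⁵ × 20 × 37,945,600 ≈ 8,484.6 × g
Target RCF = 8,484.6 + 12,000 = 20,484.6 × g
N² = 20,484.6 / (22.36 × 10⁻⁵) = 91,612,701
N ≈ √91,612,701 ≈ 9,571.5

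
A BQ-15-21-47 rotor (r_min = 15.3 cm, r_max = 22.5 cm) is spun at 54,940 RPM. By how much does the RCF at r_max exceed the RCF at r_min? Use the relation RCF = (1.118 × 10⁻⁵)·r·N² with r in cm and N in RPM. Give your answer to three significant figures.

≈ 243000 x g

ΔRCF = 1.118 × 10⁻⁵ × (r_max − r_min) × N² = 1.118 × 10⁻⁵ × 7.2 × 3,018,403,600 ≈ 242,969.4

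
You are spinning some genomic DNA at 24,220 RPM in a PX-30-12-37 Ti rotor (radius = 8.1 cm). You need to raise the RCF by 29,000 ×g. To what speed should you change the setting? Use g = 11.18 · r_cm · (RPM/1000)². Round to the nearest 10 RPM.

30110 RPM

Current RCF = 11.18 × 8.1 × (24.22)² = 11.18 × 8.1 × 586.6084 ≈ 53,122.1 × g
Target RCF = 53,122.1 + 29,000 = 82,122.1 × g
(N/1000)² = 82,122.1 / 90.558 = 906.8453
N = 1000 × √906.8453 ≈ 30,113.9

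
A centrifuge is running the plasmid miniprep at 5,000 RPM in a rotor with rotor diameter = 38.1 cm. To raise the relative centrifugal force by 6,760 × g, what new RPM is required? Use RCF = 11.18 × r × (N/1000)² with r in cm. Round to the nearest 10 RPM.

≈ 7530 RPM

r = 38.1 / 2 = 19.05 cm
Current RCF = 11.18 × 19.05 × (5)² = 11.18 × 19.05 × 25 ≈ 5,324.5 × g
Target RCF = 5,324.5 + 6,760 = 12,084.5 × g
(N/1000)² = 12,084.5 / 212.979 = 56.74034
N = 1000 × √56.74034 ≈ 7,532.6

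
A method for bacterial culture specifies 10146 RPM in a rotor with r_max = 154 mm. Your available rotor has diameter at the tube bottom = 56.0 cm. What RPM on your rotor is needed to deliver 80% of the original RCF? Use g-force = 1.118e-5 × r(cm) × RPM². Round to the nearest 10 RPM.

Original rotor: r = 154 mm = 15.4 cm
RCF_original = 1.118 × 10⁻⁵ × 15.4 × (10146)² = 1.118 × 10⁻⁵ × 15.4 × 102,941,316 ≈ 17,723.6 × g
Target RCF = 0.8 × 17,723.6 ≈ 14,178.9 × g
Your rotor: r = 56.0 / 2 = 28 cm
14,178.9 = 1.118 × 10⁻⁵ × 28 × N²
N² = 14,178.9 / (31.304 × 10⁻⁵) = 45,294,212
N ≈ √45,294,212 ≈ 6,730.1

≈ 6730 RPM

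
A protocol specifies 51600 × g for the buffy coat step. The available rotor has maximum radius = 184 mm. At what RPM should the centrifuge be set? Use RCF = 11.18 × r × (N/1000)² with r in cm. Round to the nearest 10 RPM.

15840 RPM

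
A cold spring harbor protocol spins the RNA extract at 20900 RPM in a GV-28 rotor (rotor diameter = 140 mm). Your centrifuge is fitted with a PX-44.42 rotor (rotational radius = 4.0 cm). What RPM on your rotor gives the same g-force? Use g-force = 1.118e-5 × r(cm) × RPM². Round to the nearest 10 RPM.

27650 RPM

Original rotor: r = 140 mm / 2 = 70 mm = 7 cm
RCF = 1.118 × 10⁻⁵ × r × N²
RCF_original = 1.118 × 10⁻⁵ × 7 × (20900)² = 1.118 × 10⁻⁵ × 7 × 436,810,000 ≈ 34,184.8 × g
34,184.8 = 1.118 × 10⁻⁵ × 4 × N²
N² = 34,184.8 / (4.472 × 10⁻⁵) = 764,418,605
N ≈ √764,418,605 ≈ 27,648.1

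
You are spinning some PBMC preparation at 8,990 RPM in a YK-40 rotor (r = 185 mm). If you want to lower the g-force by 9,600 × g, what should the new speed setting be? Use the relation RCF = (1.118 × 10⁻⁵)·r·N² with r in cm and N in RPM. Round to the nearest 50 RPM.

r = 185 mm = 18.5 cm
Current RCF = 1.118 × 10⁻⁵ × 18.5 × (8990)² = 1.118 × 10⁻⁵ × 18.5 × 80,820,100 ≈ 16,716 × g
Target RCF = 16,716 − 9,600 = 7,116 × g
N² = 7,116 / (20.683 × 10⁻⁵) = 34,405,067
N ≈ √34,405,067 ≈ 5,865.6

N₂ ≈ 5850 RPM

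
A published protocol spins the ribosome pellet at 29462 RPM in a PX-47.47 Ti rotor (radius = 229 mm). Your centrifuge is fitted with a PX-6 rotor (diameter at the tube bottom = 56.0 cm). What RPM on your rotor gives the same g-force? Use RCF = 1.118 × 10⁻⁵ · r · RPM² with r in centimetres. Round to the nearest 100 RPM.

Original rotor: r = 229 mm = 22.9 cm
RCF = 1.118 × 10⁻⁵ × r × N²
RCF_original = 1.118 × 10⁻⁵ × 22.9 × (29462)² = 1.118 × 10⁻⁵ × 22.9 × 868,009,444 ≈ 222,229.5 × g
Your rotor: r = 56.0 / 2 = 28 cm
222,229.5 = 1.118 × 10⁻⁵ × 28 × N²
N² = 222,229.5 / (31.304 × 10⁻⁵) = 709,907,680
N ≈ √709,907,680 ≈ 26,644.1

≈ 26600 RPM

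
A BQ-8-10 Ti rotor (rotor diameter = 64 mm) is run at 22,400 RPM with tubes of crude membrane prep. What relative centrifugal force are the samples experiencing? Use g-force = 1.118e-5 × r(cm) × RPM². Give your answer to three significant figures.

r = 64 mm / 2 = 32 mm = 3.2 cm
RCF = 1.118 × 10⁻⁵ × 3.2 × (22400)² = 1.118 × 10⁻⁵ × 3.2 × 501,760,000 ≈ 17,951 × g

≈ 18000 × g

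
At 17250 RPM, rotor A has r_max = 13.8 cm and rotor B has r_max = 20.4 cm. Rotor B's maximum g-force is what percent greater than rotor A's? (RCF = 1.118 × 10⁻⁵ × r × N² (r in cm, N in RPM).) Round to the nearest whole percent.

At equal RPM, RCF scales linearly with r: ratio = 20.4 / 13.8 = 1.4783.
So rotor B delivers 47.8% more g-force.

48%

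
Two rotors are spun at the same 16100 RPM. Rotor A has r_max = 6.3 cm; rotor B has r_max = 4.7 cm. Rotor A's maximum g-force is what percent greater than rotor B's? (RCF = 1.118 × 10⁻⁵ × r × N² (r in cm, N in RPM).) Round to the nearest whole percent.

34%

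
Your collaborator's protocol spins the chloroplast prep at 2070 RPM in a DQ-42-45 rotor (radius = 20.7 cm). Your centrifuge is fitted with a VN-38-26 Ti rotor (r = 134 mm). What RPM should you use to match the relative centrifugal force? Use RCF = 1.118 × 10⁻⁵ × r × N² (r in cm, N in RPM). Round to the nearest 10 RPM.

2570 RPM

RCF_original = 1.118 × 10⁻⁵ × 20.7 × (2070)² = 1.118 × 10⁻⁵ × 20.7 × 4,284,900 ≈ 991.6 × g
Your rotor: r = 134 mm = 13.4 cm
991.6 = 1.118 × 10⁻⁵ × 13.4 × N²
N² = 991.6 / (14.9812 × 10⁻⁵) = 6,618,962
N ≈ √6,618,962 ≈ 2,572.7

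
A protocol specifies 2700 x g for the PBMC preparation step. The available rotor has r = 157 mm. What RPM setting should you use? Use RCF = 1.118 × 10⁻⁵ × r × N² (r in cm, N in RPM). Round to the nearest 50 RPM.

r = 157 mm = 15.7 cm
2,700 = 1.118 × 10⁻⁵ × 15.7 × N²
N² = 2,700 / (17.5526 × 10⁻⁵) = 15,382,337
N ≈ √15,382,337 ≈ 3,922.0

N ≈ 3900 RPM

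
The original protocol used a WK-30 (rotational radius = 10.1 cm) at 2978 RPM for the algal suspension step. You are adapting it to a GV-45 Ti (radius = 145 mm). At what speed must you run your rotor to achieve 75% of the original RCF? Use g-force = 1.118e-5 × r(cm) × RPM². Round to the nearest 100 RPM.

≈ 2200 RPM

RCF = 1.118 × 10⁻⁵ × r × N²
RCF_original = 1.118 × 10⁻⁵ × 10.1 × (2978)² = 1.118 × 10⁻⁵ × 10.1 × 8,868,484 ≈ 1,001.4 × g
Target RCF = 0.75 × 1,001.4 ≈ 751 × g
Your rotor: r = 145 mm = 14.5 cm
751 = 1.118 × 10⁻⁵ × 14.5 × N²
N² = 751 / (16.211 × 10⁻⁵) = 4,632,657
N ≈ √4,632,657 ≈ 2,152.4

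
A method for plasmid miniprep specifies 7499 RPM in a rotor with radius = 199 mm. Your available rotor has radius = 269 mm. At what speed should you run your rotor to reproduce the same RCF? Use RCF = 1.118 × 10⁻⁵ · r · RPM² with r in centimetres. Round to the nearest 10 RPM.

Original rotor: r = 199 mm = 19.9 cm
RCF_original = 1.118 × 10⁻⁵ × 19.9 × (7499)² = 1.118 × 10⁻⁵ × 19.9 × 56,235,001 ≈ 12,511.3 × g
Your rotor: r = 269 mm = 26.9 cm
12,511.3 = 1.118 × 10⁻⁵ × 26.9 × N²
N² = 12,511.3 / (30.0742 × 10⁻⁵) = 41,601,439
N ≈ √41,601,439 ≈ 6,449.9

6450 RPM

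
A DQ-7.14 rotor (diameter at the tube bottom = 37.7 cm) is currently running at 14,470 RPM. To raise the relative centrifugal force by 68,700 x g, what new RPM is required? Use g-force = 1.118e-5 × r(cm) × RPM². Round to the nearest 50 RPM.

N₂ ≈ 23150 RPM

r = 37.7 / 2 = 18.85 cm
Current RCF = 1.118 × 10⁻⁵ × 18.85 × (14470)² = 1.118 × 10⁻⁵ × 18.85 × 209,380,900 ≈ 44,125.6 × g
Target RCF = 44,125.6 + 68,700 = 112,825.6 × g
N² = 112,825.6 / (21.0743 × 10⁻⁵) = 535,370,570
N ≈ √535,370,570 ≈ 23,138.1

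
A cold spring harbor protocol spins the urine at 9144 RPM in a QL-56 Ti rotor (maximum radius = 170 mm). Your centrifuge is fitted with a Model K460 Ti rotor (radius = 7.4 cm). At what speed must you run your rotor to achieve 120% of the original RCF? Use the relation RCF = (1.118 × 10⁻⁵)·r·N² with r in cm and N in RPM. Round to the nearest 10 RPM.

Original rotor: r = 170 mm = 17.0 cm
RCF_original = 1.118 × 10⁻⁵ × 17 × (9144)² = 1.118 × 10⁻⁵ × 17 × 83,612,736 ≈ 15,891.4 × g
Target RCF = 1.2 × 15,891.4 ≈ 19,069.7 × g
19,069.7 = 1.118 × 10⁻⁵ × 7.4 × N²
N² = 19,069.7 / (8.2732 × 10⁻⁵) = 230,499,686
N ≈ √230,499,686 ≈ 15,182.2

15180 RPM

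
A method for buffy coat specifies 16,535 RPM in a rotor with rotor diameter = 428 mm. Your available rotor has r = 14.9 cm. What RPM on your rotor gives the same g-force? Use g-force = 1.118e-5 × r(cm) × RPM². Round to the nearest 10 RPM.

19820 RPM

Original rotor: r = 428 mm / 2 = 214 mm = 21.4 cm
RCF_original = 1.118 × 10⁻⁵ × 21.4 × (16535)² = 1.118 × 10⁻⁵ × 21.4 × 273,406,225 ≈ 65,413 × g
65,413 = 1.118 × 10⁻⁵ × 14.9 × N²
N² = 65,413 / (16.6582 × 10⁻⁵) = 392,677,480
N ≈ √392,677,480 ≈ 19,816.1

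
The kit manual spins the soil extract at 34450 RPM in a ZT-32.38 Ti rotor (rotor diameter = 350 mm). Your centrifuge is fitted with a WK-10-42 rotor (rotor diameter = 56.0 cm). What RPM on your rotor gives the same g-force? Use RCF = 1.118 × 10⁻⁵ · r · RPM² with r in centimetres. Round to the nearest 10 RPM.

27240 RPM

Original rotor: r = 350 mm / 2 = 175 mm = 17.5 cm
RCF_original = 1.118 × 10⁻⁵ × 17.5 × (34450)² = 1.118 × 10⁻⁵ × 17.5 × 1,186,802,500 ≈ 232,197.9 × g
Your rotor: r = 56.0 / 2 = 28 cm
232,197.9 = 1.118 × 10⁻⁵ × 28 × N²
N² = 232,197.9 / (31.304 × 10⁻⁵) = 741,751,533
N ≈ √741,751,533 ≈ 27,235.1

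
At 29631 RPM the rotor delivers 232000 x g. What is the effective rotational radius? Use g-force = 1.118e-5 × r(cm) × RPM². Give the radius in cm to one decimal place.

≈ 23.6 cm

RCF = 1.118 × 10⁻⁵ × r × N²
232000 = 1.118 × 10⁻⁵ × r × (29631)²
r = 232000 / (1.118 × 10⁻⁵ × 877,996,161) = 232000 / 9815.997 ≈ 23.635 cm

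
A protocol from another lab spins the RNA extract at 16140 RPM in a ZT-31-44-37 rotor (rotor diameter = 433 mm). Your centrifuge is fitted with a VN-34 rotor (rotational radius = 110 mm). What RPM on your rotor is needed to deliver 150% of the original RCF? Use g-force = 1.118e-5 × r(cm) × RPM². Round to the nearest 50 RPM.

27750 RPM

Original rotor: r = 433 mm / 2 = 216.5 mm = 21.65 cm
RCF = 1.118 × 10⁻⁵ × r × N²
RCF_original = 1.118 × 10⁻⁵ × 21.65 × (16140)² = 1.118 × 10⁻⁵ × 21.65 × 260,499,600 ≈ 63,053.1 × g
Target RCF = 1.5 × 63,053.1 ≈ 94,579.6 × g
Your rotor: r = 110 mm = 11.0 cm
94,579.6 = 1.118 × 10⁻⁵ × 11 × N²
N² = 94,579.6 / (12.298 × 10⁻⁵) = 769,064,889
N ≈ √769,064,889 ≈ 27,732.0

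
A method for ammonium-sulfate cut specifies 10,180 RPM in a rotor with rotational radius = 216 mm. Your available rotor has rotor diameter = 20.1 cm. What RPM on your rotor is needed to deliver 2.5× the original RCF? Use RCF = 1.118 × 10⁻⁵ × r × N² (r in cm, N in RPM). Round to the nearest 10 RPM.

Original rotor: r = 216 mm = 21.6 cm
RCF = 1.118 × 10⁻⁵ × r × N²
RCF_original = 1.118 × 10⁻⁵ × 21.6 × (10180)² = 1.118 × 10⁻⁵ × 21.6 × 103,632,400 ≈ 25,026 × g
Target RCF = 2.5 × 25,026 ≈ 62,565 × g
Your rotor: r = 20.1 / 2 = 10.05 cm
62,565 = 1.118 × 10⁻⁵ × 10.05 × N²
N² = 62,565 / (11.2359 × 10⁻⁵) = 556,831,228
N ≈ √556,831,228 ≈ 23,597.3

23600 RPM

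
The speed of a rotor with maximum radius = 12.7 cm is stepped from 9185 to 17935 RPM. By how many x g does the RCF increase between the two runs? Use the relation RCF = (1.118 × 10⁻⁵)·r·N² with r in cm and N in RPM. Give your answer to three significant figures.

≈ 33700 x g

RCF₁ = 1.118 × 10⁻⁵ × 12.7 × (9185)² = 1.118 × 10⁻⁵ × 12.7 × 84,364,225 ≈ 11,978.5 × g
RCF₂ = 1.118 × 10⁻⁵ × 12.7 × (17935)² = 1.118 × 10⁻⁵ × 12.7 × 321,664,225 ≈ 45,671.8 × g
Increase = 45,671.8 − 11,978.5 = 33,693.3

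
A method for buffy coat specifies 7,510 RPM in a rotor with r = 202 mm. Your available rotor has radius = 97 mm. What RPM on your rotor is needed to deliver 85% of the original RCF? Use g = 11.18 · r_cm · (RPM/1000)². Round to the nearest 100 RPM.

Original rotor: r = 202 mm = 20.2 cm
RCF = 11.18 × r × (N/1000)²
RCF_original = 11.18 × 20.2 × (7.51)² = 11.18 × 20.2 × 56.4001 ≈ 12,737.2 × g
Target RCF = 0.85 × 12,737.2 ≈ 10,826.6 × g
Your rotor: r = 97 mm = 9.7 cm
10,826.6 = 11.18 × 9.7 × (N/1000)²
(N/1000)² = 10,826.6 / 108.446 = 99.83402
N = 1000 × √99.83402 ≈ 9,991.7

≈ 10000 RPM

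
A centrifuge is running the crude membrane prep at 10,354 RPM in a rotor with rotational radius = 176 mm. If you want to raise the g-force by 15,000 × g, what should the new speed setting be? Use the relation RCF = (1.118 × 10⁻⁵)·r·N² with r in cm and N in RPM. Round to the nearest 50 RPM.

r = 176 mm = 17.6 cm
Current RCF = 1.118 × 10⁻⁵ × 17.6 × (10354)² = 1.118 × 10⁻⁵ × 17.6 × 107,205,316 ≈ 21,094.6 × g
Target RCF = 21,094.6 + 15,000 = 36,094.6 × g
N² = 36,094.6 / (19.6768 × 10⁻⁵) = 183,437,348
N ≈ √183,437,348 ≈ 13,543.9

≈ 13550 RPM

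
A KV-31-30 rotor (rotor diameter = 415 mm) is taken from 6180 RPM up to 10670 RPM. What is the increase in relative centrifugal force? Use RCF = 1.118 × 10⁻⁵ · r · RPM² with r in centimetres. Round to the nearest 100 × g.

r = 415 mm / 2 = 207.5 mm = 20.75 cm
RCF₁ = 1.118 × 10⁻⁵ × 20.75 × (6180)² = 1.118 × 10⁻⁵ × 20.75 × 38,192,400 ≈ 8,860.1 × g
RCF₂ = 1.118 × 10⁻⁵ × 20.75 × (10670)² = 1.118 × 10⁻⁵ × 20.75 × 113,848,900 ≈ 26,411.2 × g
Increase = 26,411.2 − 8,860.1 = 17,551.1

17600 × g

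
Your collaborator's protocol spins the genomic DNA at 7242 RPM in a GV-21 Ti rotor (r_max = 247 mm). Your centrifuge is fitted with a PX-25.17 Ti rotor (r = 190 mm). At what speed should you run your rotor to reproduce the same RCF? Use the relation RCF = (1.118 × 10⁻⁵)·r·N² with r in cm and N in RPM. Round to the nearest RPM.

8257 RPM

Original rotor: r = 247 mm = 24.7 cm
RCF_original = 1.118 × 10⁻⁵ × 24.7 × (7242)² = 1.118 × 10⁻⁵ × 24.7 × 52,446,564 ≈ 14,482.9 × g
Your rotor: r = 190 mm = 19.0 cm
14,482.9 = 1.118 × 10⁻⁵ × 19 × N²
N² = 14,482.9 / (21.242 × 10⁻⁵) = 68,180,491
N ≈ √68,180,491 ≈ 8,257.1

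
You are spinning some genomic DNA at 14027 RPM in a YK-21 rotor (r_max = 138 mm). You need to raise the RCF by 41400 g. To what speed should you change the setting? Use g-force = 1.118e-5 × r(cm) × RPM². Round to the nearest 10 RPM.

21570 RPM

r = 138 mm = 13.8 cm
Current RCF = 1.118 × 10⁻⁵ × 13.8 × (14027)² = 1.118 × 10⁻⁵ × 13.8 × 196,756,729 ≈ 30,356.4 × g
Target RCF = 30,356.4 + 41,400 = 71,756.4 × g
N² = 71,756.4 / (15.4284 × 10⁻⁵) = 465,092,945
N ≈ √465,092,945 ≈ 21,566.0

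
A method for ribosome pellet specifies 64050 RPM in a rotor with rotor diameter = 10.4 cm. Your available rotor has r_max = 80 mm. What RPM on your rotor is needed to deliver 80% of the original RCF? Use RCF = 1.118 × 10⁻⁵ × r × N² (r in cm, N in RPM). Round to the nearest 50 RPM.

Original rotor: r = 10.4 / 2 = 5.2 cm
RCF_original = 1.118 × 10⁻⁵ × 5.2 × (64050)² = 1.118 × 10⁻⁵ × 5.2 × 4,102,402,500 ≈ 238,497.3 × g
Target RCF = 0.8 × 238,497.3 ≈ 190,797.8 × g
Your rotor: r = 80 mm = 8.0 cm
190,797.8 = 1.118 × 10⁻⁵ × 8 × N²
N² = 190,797.8 / (8.944 × 10⁻⁵) = 2,133,249,106
N ≈ √2,133,249,106 ≈ 46,187.1

≈ 46200 RPM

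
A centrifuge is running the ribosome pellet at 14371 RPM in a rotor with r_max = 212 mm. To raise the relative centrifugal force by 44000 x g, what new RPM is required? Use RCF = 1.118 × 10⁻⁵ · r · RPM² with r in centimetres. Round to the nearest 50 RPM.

≈ 19800 RPM

r = 212 mm = 21.2 cm
Current RCF = 1.118 × 10⁻⁵ × 21.2 × (14371)² = 1.118 × 10⁻⁵ × 21.2 × 206,525,641 ≈ 48,949.9 × g
Target RCF = 48,949.9 + 44,000 = 92,949.9 × g
N² = 92,949.9 / (23.7016 × 10⁻⁵) = 392,167,195
N ≈ √392,167,195 ≈ 19,803.2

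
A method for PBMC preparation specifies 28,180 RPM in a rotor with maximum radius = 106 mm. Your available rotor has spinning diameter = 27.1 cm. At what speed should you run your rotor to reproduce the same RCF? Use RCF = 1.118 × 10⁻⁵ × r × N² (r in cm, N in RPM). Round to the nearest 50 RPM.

≈ 24900 RPM

Original rotor: r = 106 mm = 10.6 cm
RCF_original = 1.118 × 10⁻⁵ × 10.6 × (28180)² = 1.118 × 10⁻⁵ × 10.6 × 794,112,400 ≈ 94,108.7 × g
Your rotor: r = 27.1 / 2 = 13.55 cm
94,108.7 = 1.118 × 10⁻⁵ × 13.55 × N²
N² = 94,108.7 / (15.1489 × 10⁻⁵) = 621,224,643
N ≈ √621,224,643 ≈ 24,924.4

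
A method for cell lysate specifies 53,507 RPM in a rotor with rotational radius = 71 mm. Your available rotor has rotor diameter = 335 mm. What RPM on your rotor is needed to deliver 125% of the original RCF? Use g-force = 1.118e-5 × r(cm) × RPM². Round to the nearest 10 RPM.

Original rotor: r = 71 mm = 7.1 cm
RCF_original = 1.118 × 10⁻⁵ × 7.1 × (53507)² = 1.118 × 10⁻⁵ × 7.1 × 2,862,999,049 ≈ 227,259.1 × g
Target RCF = 1.25 × 227,259.1 ≈ 284,073.9 × g
Your rotor: r = 335 mm / 2 = 167.5 mm = 16.75 cm
284,073.9 = 1.118 × 10⁻⁵ × 16.75 × N²
N² = 284,073.9 / (18.7265 × 10⁻⁵) = 1,516,962,059
N ≈ √1,516,962,059 ≈ 38,948.2

≈ 38950 RPM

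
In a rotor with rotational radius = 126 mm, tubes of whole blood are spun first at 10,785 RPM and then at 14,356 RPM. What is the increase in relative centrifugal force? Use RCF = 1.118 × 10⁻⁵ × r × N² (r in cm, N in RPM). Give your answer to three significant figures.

r = 126 mm = 12.6 cm
RCF₁ = 1.118 × 10⁻⁵ × 12.6 × (10785)² = 1.118 × 10⁻⁵ × 12.6 × 116,316,225 ≈ 16,385.2 × g
RCF₂ = 1.118 × 10⁻⁵ × 12.6 × (14356)² = 1.118 × 10⁻⁵ × 12.6 × 206,094,736 ≈ 29,032.2 × g
Increase = 29,032.2 − 16,385.2 = 12,647

≈ 12600 ×g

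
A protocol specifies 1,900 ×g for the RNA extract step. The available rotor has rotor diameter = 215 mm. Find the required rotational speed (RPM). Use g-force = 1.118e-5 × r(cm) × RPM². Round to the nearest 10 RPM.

3980 RPM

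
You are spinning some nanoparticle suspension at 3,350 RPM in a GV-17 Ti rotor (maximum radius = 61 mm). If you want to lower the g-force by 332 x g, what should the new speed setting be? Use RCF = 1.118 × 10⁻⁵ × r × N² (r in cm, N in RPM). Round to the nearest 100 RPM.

r = 61 mm = 6.1 cm
Current RCF = 1.118 × 10⁻⁵ × 6.1 × (3350)² = 1.118 × 10⁻⁵ × 6.1 × 11,222,500 ≈ 765.4 × g
Target RCF = 765.4 − 332 = 433.4 × g
N² = 433.4 / (6.8198 × 10⁻⁵) = 6,355,025
N ≈ √6,355,025 ≈ 2,520.9

N₂ ≈ 2500 RPM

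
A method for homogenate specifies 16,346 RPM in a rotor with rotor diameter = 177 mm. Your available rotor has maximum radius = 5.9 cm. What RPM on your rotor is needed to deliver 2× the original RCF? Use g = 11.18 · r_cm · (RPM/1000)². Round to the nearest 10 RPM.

≈ 28310 RPM

Original rotor: r = 177 mm / 2 = 88.5 mm = 8.85 cm
RCF = 11.18 × r × (N/1000)²
RCF_original = 11.18 × 8.85 × (16.346)² = 11.18 × 8.85 × 267.191716 ≈ 26,436.7 × g
Target RCF = 2 × 26,436.7 ≈ 52,873.4 × g
52,873.4 = 11.18 × 5.9 × (N/1000)²
(N/1000)² = 52,873.4 / 65.962 = 801.5736
N = 1000 × √801.5736 ≈ 28,312.1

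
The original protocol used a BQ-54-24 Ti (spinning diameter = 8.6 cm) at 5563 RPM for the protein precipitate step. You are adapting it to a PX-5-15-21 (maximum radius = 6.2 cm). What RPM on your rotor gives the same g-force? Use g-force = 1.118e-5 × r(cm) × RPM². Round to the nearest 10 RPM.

Original rotor: r = 8.6 / 2 = 4.3 cm
RCF_original = 1.118 × 10⁻⁵ × 4.3 × (5563)² = 1.118 × 10⁻⁵ × 4.3 × 30,946,969 ≈ 1,487.7 × g
1,487.7 = 1.118 × 10⁻⁵ × 6.2 × N²
N² = 1,487.7 / (6.9316 × 10⁻⁵) = 21,462,577
N ≈ √21,462,577 ≈ 4,632.8

4630 RPM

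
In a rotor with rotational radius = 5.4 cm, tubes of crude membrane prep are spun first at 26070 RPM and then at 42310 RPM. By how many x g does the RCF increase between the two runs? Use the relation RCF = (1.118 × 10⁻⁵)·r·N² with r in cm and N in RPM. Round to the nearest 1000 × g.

67000 x g

RCF₁ = 1.118 × 10⁻⁵ × 5.4 × (26070)² = 1.118 × 10⁻⁵ × 5.4 × 679,644,900 ≈ 41,031.5 × g
RCF₂ = 1.118 × 10⁻⁵ × 5.4 × (42310)² = 1.118 × 10⁻⁵ × 5.4 × 1,790,136,100 ≈ 108,074.1 × g
Increase = 108,074.1 − 41,031.5 = 67,042.6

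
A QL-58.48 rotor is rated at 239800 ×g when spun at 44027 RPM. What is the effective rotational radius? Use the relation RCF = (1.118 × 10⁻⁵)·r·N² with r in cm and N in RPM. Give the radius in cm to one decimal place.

RCF = 1.118 × 10⁻⁵ × r × N²
239800 = 1.118 × 10⁻⁵ × r × (44027)²
r = 239800 / (1.118 × 10⁻⁵ × 1,938,376,729) = 239800 / 21671.05 ≈ 11.065 cm

≈ 11.1 cm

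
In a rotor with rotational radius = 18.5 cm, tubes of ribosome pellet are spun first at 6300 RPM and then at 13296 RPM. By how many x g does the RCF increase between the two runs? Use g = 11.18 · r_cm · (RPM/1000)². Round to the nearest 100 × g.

≈ 28400 x g

RCF₁ = 11.18 × 18.5 × (6.3)² = 11.18 × 18.5 × 39.69 ≈ 8,209.1 × g
RCF₂ = 11.18 × 18.5 × (13.296)² = 11.18 × 18.5 × 176.783616 ≈ 36,564.2 × g
Increase = 36,564.2 − 8,209.1 = 28,355.1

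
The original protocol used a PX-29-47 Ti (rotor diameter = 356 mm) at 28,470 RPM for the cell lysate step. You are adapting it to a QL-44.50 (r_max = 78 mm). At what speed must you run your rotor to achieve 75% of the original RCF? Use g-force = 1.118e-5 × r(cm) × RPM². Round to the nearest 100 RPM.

≈ 37200 RPM

Original rotor: r = 356 mm / 2 = 178 mm = 17.8 cm
RCF = 1.118 × 10⁻⁵ × r × N²
RCF_original = 1.118 × 10⁻⁵ × 17.8 × (28470)² = 1.118 × 10⁻⁵ × 17.8 × 810,540,900 ≈ 161,300.9 × g
Target RCF = 0.75 × 161,300.9 ≈ 120,975.7 × g
Your rotor: r = 78 mm = 7.8 cm
120,975.7 = 1.118 × 10⁻⁵ × 7.8 × N²
N² = 120,975.7 / (8.7204 × 10⁻⁵) = 1,387,272,373
N ≈ √1,387,272,373 ≈ 37,246.1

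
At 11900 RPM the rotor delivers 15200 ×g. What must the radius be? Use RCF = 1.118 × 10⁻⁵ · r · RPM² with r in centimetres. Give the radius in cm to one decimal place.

r ≈ 9.6 cm

RCF = 1.118 × 10⁻⁵ × r × N²
15200 = 1.118 × 10⁻⁵ × r × (11900)²
r = 15200 / (1.118 × 10⁻⁵ × 141,610,000) = 15200 / 1583.2 ≈ 9.601 cm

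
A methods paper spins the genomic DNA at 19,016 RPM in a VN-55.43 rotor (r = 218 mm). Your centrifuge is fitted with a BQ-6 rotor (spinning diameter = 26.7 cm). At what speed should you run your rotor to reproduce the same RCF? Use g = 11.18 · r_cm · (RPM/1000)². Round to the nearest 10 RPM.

24300 RPM

Original rotor: r = 218 mm = 21.8 cm
RCF = 11.18 × r × (N/1000)²
RCF_original = 11.18 × 21.8 × (19.016)² = 11.18 × 21.8 × 361.608256 ≈ 88,132.6 × g
Your rotor: r = 26.7 / 2 = 13.35 cm
88,132.6 = 11.18 × 13.35 × (N/1000)²
(N/1000)² = 88,132.6 / 149.253 = 590.4913
N = 1000 × √590.4913 ≈ 24,300.0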